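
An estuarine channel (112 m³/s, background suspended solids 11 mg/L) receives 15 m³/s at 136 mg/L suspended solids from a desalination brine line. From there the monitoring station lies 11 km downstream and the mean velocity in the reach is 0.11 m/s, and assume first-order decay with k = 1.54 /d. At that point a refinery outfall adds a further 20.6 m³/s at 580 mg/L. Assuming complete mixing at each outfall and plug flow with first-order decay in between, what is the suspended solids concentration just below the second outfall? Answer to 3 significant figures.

Flow-weighted average: C = (112.0·11.00 + 15.00·136.0) / 127.0 = 3272/127.0 = 25.76 mg/L; combined flow 127.0 m³/s.
Travel time t = 11·1000 / 0.11 = 100000 s = 27.78 h.
Applying C = C₀e^(−kt): 25.76 × 0.1682 = 4.334 mg/L.
At the second outfall, C = (127.0·4.334 + 20.60·580.0) / (127.0 + 20.60) = 84.68 mg/L.

84.7 mg/L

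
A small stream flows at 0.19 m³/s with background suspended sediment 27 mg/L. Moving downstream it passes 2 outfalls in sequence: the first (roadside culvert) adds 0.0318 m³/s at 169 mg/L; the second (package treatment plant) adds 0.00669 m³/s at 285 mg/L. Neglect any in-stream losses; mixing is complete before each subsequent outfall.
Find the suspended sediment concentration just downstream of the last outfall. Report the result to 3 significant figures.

Below outfall 1: Q → 0.2218 m³/s, C = (0.1900·27.00 + 0.03180·169.0)/0.2218 = 47.36 mg/L.
Below outfall 2: Q → 0.2285 m³/s, C = (0.2218·47.36 + 0.006690·285.0)/0.2285 = 54.32 mg/L.

54.3 mg/L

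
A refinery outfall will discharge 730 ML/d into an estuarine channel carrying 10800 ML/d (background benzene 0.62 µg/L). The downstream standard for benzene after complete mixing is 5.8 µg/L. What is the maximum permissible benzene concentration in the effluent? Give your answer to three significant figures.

82.4 µg/L

At the limit, (Qr·Cr + Qe·Cₑ)/(Qr + Qe) = 5.8:
Cₑ = (11530·5.8 − 10800·0.6200) / 730.0 = 82.44 µg/L.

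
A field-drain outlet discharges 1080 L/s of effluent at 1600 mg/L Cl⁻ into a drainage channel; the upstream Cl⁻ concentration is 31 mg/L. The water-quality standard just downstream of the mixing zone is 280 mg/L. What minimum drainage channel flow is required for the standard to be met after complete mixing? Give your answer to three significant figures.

5730 L/s

Set C_mix = 280: (Q·31.00 + 1080·1600) / (Q + 1080) = 280
→ Q = 1080·(1600 − 280)/(280 − 31.00) = 5725 L/s.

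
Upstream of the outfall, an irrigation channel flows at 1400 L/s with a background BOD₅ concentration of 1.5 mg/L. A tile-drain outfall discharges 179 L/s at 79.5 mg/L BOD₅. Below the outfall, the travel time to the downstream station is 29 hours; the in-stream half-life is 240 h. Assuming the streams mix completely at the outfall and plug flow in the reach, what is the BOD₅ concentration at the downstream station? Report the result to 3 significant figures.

Mixed concentration C = ΣQC/ΣQ = (1400·1.500 + 179.0·79.50) / 1579 = 16330/1579 = 10.34 mg/L.
Half-life 240 h → k = ln 2 / 240 = 0.002888 h⁻¹ = 0.06931 d⁻¹.
After decay, C = 10.34 × e^(−kt) = 10.34 × 0.9197 = 9.511 mg/L.

9.51 mg/L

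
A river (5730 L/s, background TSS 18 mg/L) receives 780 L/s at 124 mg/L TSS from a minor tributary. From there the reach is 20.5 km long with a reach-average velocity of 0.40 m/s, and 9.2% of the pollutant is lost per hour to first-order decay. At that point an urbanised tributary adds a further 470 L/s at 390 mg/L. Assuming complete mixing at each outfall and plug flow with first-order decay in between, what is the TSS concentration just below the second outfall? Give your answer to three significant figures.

33.5 mg/L

After mixing, C = (5730·18.00 + 780.0·124.0) / 6510 = 199900/6510 = 30.70 mg/L; combined flow 6510 L/s.
Travel time t = 20.5·1000 / 0.40 = 51250 s = 14.24 h.
9.2%/h lost → k = −ln(1 − 0.092) = 0.09651 h⁻¹.
Decay over the reach: 30.70·exp(−kt) = 30.70·0.2531 = 7.771 mg/L.
Second outfall: C = (6510·7.771 + 470.0·390.0)/6980 = 33.51 mg/L.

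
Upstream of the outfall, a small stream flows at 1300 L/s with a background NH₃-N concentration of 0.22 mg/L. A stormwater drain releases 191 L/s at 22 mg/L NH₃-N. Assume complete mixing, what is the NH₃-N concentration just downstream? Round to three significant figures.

Mixed concentration C = ΣQC/ΣQ = (1300·0.2200 + 191.0·22.00) / 1491 = 4488/1491 = 3.010 mg/L.

3.01 mg/L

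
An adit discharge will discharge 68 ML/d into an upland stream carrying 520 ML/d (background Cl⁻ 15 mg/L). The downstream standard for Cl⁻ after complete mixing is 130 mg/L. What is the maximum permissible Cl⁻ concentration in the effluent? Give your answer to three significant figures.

At the limit, (Qr·Cr + Qe·Cₑ)/(Qr + Qe) = 130:
Cₑ = (588.0·130 − 520.0·15.00) / 68.00 = 1009 mg/L.

1010 mg/L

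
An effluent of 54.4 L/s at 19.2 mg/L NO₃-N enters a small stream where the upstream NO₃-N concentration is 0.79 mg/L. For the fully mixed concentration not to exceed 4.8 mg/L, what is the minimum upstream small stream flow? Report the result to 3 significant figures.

Set C_mix = 4.8: (Q·0.7900 + 54.40·19.20) / (Q + 54.40) = 4.8
→ Q = 54.40·(19.20 − 4.8)/(4.8 − 0.7900) = 195.4 L/s.

195 L/s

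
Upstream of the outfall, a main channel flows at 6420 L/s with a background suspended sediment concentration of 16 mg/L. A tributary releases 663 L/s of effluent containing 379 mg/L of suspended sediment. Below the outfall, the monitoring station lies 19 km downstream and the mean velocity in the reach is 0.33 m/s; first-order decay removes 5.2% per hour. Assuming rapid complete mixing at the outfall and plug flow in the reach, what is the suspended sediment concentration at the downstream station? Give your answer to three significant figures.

21.3 mg/L

Flow-weighted average: C = (6420·16.00 + 663.0·379.0) / 7083 = 354000/7083 = 49.98 mg/L.
Travel time t = 19·1000 / 0.33 = 57580 s = 15.99 h.
5.2%/h lost → k = −ln(1 − 0.052) = 0.05340 h⁻¹.
Decay over the reach: 49.98·exp(−kt) = 49.98·0.4257 = 21.28 mg/L.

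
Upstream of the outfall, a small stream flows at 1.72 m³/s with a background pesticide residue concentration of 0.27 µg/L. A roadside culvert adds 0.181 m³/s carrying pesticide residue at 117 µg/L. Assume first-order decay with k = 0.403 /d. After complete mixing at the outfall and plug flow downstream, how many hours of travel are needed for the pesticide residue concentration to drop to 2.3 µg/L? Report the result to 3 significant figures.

95.2 h

Flow-weighted average: C = (1.720·0.2700 + 0.1810·117.0) / 1.901 = 21.64/1.901 = 11.38 µg/L.
11.38·exp(−k·t) = 2.3 → t = ln(11.38/2.3)/k = 342900 s = 95.24 h.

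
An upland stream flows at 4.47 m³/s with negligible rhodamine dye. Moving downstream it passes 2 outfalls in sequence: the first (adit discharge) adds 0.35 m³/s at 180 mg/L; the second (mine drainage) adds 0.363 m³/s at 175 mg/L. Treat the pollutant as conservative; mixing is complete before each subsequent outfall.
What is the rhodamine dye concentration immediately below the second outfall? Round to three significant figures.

After outfall 1: Q = 4.470 + 0.3500 = 4.820 m³/s; C = (4.470·0 + 0.3500·180.0)/4.820 = 13.07 mg/L.
After outfall 2: Q = 4.820 + 0.3630 = 5.183 m³/s; C = (4.820·13.07 + 0.3630·175.0)/5.183 = 24.41 mg/L.

24.4 mg/L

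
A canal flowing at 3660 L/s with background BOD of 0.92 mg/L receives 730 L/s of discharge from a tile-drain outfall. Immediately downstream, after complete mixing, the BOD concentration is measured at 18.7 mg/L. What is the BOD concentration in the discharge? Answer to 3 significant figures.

Mass balance: 3660·0.9200 + 730.0·Cₑ = 4390·18.70
→ Cₑ = (4390·18.70 − 3660·0.9200) / 730.0 = 107.8 mg/L.

108 mg/L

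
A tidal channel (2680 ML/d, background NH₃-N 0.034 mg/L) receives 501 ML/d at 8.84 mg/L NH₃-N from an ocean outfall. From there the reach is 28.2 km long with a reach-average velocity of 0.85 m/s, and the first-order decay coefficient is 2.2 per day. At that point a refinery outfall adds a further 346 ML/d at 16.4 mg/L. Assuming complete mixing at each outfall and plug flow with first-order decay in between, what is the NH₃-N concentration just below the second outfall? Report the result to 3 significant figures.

Mass balance: C = (2680·0.03400 + 501.0·8.840) / 3181 = 4520/3181 = 1.421 mg/L; combined flow 3181 ML/d.
Travel time t = 28.2·1000 / 0.85 = 33180 s = 9.216 h.
First-order decay: C = 1.421·exp(−k·t) = 1.421·0.4297 = 0.6105 mg/L.
At the second outfall, C = (3181·0.6105 + 346.0·16.40) / (3181 + 346.0) = 2.159 mg/L.

2.16 mg/L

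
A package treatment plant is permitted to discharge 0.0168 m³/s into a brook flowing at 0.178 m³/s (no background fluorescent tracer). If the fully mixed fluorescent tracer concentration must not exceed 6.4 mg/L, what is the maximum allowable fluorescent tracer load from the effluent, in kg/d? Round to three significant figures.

Mass balance at the limit: 0.1780·0 + 0.01680·Cₑ = 0.1948·6.4 → Cₑ = 74.21 mg/L.
Load = 0.01680 m³/s × 74.21 g/m³ × 86 400 s/d = 107.7 kg/d.

108 kg/d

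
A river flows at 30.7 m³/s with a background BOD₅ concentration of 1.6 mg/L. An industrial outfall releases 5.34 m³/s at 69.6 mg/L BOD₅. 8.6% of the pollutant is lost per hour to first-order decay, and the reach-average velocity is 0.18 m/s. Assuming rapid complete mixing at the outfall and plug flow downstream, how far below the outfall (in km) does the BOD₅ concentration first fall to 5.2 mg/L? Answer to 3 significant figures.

5.83 km

Mixed concentration C = ΣQC/ΣQ = (30.70·1.600 + 5.340·69.60) / 36.04 = 420.8/36.04 = 11.68 mg/L.
8.6%/h lost → k = −ln(1 − 0.086) = 0.08992 h⁻¹.
Set 11.68·exp(−k·t) = 5.2 → t = ln(11.68/5.2)/k = 32380 s = 8.995 h.
Distance = v·t = 0.18·32380 = 5828 m = 5.828 km.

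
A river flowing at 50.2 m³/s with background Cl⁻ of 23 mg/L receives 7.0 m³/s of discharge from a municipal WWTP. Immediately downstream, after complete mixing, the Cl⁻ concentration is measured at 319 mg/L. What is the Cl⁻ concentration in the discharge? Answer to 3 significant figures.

Mass balance: 50.20·23.00 + 7.000·Cₑ = 57.20·319.0
→ Cₑ = (57.20·319.0 − 50.20·23.00) / 7.000 = 2442 mg/L.

2440 mg/L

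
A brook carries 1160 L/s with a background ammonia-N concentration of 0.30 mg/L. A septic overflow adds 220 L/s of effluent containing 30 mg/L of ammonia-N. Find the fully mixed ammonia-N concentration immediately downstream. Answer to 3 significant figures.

5.03 mg/L

Mixed concentration C = ΣQC/ΣQ = (1160·0.3000 + 220.0·30.00) / 1380 = 6948/1380 = 5.035 mg/L.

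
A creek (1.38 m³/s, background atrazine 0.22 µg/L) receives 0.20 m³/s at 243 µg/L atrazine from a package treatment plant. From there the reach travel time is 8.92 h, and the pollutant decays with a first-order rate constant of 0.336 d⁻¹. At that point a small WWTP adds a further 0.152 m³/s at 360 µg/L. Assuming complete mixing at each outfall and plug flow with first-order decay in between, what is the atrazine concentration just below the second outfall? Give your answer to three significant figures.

Mixed concentration C = ΣQC/ΣQ = (1.380·0.2200 + 0.2000·243.0) / 1.580 = 48.90/1.580 = 30.95 µg/L; combined flow 1.580 m³/s.
First-order decay: C = 30.95·exp(−k·t) = 30.95·0.8826 = 27.32 µg/L.
Second outfall: C = (1.580·27.32 + 0.1520·360.0)/1.732 = 56.51 µg/L.

56.5 µg/L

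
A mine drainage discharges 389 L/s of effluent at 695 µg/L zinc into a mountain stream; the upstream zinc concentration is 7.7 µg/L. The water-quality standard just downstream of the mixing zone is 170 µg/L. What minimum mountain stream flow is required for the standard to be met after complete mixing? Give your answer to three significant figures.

Set C_mix = 170: (Q·7.700 + 389.0·695.0) / (Q + 389.0) = 170
→ Q = 389.0·(695.0 − 170)/(170 − 7.700) = 1258 L/s.

1260 L/s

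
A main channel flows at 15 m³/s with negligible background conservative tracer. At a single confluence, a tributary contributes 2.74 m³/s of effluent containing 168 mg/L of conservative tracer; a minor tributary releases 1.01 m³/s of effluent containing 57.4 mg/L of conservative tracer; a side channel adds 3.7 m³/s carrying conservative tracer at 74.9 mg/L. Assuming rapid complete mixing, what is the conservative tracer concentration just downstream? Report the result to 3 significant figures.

35.4 mg/L

Mixed concentration C = ΣQC/ΣQ = (15.00·0 + 2.740·168.0 + 1.010·57.40 + 3.700·74.90) / 22.45 = 795.4/22.45 = 35.43 mg/L.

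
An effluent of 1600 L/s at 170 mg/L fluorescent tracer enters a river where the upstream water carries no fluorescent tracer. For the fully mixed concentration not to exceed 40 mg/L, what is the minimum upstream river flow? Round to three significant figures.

5200 L/s

Set C_mix = 40: (Q·0 + 1600·170.0) / (Q + 1600) = 40
→ Q = 1600·(170.0 − 40)/(40 − 0) = 5200 L/s.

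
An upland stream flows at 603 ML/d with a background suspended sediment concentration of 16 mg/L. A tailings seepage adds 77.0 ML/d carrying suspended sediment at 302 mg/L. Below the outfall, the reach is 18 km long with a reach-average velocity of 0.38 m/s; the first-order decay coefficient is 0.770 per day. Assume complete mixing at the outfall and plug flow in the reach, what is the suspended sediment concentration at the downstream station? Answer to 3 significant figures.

31.7 mg/L

Flow-weighted average: C = (603.0·16.00 + 77.00·302.0) / 680.0 = 32900/680.0 = 48.39 mg/L.
Travel time t = 18·1000 / 0.38 = 47370 s = 13.16 h.
After decay, C = 48.39 × e^(−kt) = 48.39 × 0.6556 = 31.72 mg/L.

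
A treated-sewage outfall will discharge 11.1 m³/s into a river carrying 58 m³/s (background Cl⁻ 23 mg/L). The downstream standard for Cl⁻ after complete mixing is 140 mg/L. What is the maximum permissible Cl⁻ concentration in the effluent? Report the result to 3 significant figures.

751 mg/L

At the limit, (Qr·Cr + Qe·Cₑ)/(Qr + Qe) = 140:
Cₑ = (69.10·140 − 58.00·23.00) / 11.10 = 751.4 mg/L.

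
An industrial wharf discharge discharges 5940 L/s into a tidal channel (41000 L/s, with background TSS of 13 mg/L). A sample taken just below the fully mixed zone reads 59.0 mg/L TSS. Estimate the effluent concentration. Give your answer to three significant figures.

377 mg/L

Mass balance: 41000·13.00 + 5940·Cₑ = 46940·59.00
→ Cₑ = (46940·59.00 − 41000·13.00) / 5940 = 376.5 mg/L.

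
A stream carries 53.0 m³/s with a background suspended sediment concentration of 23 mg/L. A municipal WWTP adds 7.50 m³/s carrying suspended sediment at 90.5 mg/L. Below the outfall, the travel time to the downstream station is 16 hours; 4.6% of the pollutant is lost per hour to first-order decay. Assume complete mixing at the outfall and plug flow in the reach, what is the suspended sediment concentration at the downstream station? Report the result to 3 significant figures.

Mass balance: C = (53.00·23.00 + 7.500·90.50) / 60.50 = 1898/60.50 = 31.37 mg/L.
4.6%/h lost → k = −ln(1 − 0.046) = 0.04709 h⁻¹.
First-order decay: C = 31.37·exp(−k·t) = 31.37·0.4707 = 14.77 mg/L.

14.8 mg/L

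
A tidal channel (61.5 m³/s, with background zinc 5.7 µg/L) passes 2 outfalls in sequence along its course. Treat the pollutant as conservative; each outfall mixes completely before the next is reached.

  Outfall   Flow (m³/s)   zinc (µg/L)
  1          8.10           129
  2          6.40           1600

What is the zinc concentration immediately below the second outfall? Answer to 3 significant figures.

Outfall 1: combined Q = 69.60 m³/s; C = (61.50·5.700 + 8.100·129.0)/69.60 = 20.05 µg/L.
Outfall 2: combined Q = 76.00 m³/s; C = (69.60·20.05 + 6.400·1600)/76.00 = 153.1 µg/L.

153 µg/L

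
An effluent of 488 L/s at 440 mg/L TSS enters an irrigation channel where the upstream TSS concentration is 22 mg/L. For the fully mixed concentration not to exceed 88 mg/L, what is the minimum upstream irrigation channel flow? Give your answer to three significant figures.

Set C_mix = 88: (Q·22.00 + 488.0·440.0) / (Q + 488.0) = 88
→ Q = 488.0·(440.0 − 88)/(88 − 22.00) = 2603 L/s.

2600 L/s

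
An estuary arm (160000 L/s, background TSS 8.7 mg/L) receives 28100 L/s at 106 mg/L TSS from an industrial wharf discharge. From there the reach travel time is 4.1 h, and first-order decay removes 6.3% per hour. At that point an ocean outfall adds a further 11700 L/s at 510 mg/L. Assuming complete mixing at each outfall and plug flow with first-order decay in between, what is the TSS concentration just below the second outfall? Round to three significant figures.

Flow-weighted average: C = (160000·8.700 + 28100·106.0) / 188100 = 4371000/188100 = 23.24 mg/L; combined flow 188100 L/s.
6.3%/h lost → k = −ln(1 − 0.063) = 0.06507 h⁻¹.
Applying C = C₀e^(−kt): 23.24 × 0.7658 = 17.79 mg/L.
Second outfall: C = (188100·17.79 + 11700·510.0)/199800 = 46.62 mg/L.

46.6 mg/L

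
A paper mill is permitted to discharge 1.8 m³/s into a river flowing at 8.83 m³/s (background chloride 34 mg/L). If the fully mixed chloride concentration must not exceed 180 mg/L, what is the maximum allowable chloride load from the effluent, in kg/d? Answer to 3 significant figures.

Mass balance at the limit: 8.830·34.00 + 1.800·Cₑ = 10.63·180 → Cₑ = 896.2 mg/L.
Load = 1.800 m³/s × 896.2 g/m³ × 86 400 s/d = 139400 kg/d.

139000 kg/d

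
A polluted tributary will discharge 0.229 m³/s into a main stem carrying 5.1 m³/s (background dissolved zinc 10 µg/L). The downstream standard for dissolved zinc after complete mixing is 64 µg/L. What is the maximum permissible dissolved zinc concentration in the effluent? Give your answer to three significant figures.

At the limit, (Qr·Cr + Qe·Cₑ)/(Qr + Qe) = 64:
Cₑ = (5.329·64 − 5.100·10.00) / 0.2290 = 1267 µg/L.

1270 µg/L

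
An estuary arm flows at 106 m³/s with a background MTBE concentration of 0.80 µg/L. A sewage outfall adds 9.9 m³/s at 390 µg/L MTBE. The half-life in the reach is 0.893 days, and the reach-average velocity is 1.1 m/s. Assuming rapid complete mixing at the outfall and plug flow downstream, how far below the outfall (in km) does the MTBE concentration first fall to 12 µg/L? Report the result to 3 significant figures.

128 km

Mixed concentration C = ΣQC/ΣQ = (106.0·0.8000 + 9.900·390.0) / 115.9 = 3946/115.9 = 34.04 µg/L.
Half-life 0.893 d → k = ln 2 / 0.893 = 0.7762 d⁻¹.
Set 34.04·exp(−k·t) = 12 → t = ln(34.04/12)/k = 116100 s = 32.24 h.
Distance = v·t = 1.1·116100 = 127700 m = 127.7 km.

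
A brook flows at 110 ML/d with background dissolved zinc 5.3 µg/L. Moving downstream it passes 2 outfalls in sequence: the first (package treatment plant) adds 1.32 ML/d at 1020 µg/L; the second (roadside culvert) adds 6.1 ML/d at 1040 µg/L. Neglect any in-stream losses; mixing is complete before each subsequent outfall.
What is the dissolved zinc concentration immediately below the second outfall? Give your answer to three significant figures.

70.5 µg/L

Below outfall 1: Q → 111.3 ML/d, C = (110.0·5.300 + 1.320·1020)/111.3 = 17.33 µg/L.
Below outfall 2: Q → 117.4 ML/d, C = (111.3·17.33 + 6.100·1040)/117.4 = 70.46 µg/L.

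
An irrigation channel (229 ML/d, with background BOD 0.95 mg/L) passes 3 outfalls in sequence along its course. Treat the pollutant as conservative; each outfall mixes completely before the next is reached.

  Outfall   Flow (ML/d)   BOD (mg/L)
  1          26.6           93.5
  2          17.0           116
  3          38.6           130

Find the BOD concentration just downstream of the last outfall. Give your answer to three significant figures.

Outfall 1: combined Q = 255.6 ML/d; C = (229.0·0.9500 + 26.60·93.50)/255.6 = 10.58 mg/L.
Outfall 2: combined Q = 272.6 ML/d; C = (255.6·10.58 + 17.00·116.0)/272.6 = 17.16 mg/L.
Outfall 3: combined Q = 311.2 ML/d; C = (272.6·17.16 + 38.60·130.0)/311.2 = 31.15 mg/L.

31.2 mg/L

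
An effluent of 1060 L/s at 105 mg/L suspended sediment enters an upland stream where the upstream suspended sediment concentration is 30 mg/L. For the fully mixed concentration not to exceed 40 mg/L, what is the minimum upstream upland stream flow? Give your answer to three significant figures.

6890 L/s

Set C_mix = 40: (Q·30.00 + 1060·105.0) / (Q + 1060) = 40
→ Q = 1060·(105.0 − 40)/(40 − 30.00) = 6890 L/s.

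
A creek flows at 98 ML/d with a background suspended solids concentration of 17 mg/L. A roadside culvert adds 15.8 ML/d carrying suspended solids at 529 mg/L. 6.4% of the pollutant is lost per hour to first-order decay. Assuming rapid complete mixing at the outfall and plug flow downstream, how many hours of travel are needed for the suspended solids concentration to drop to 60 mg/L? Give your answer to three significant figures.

Mixed concentration C = ΣQC/ΣQ = (98.00·17.00 + 15.80·529.0) / 113.8 = 10020/113.8 = 88.09 mg/L.
6.4%/h lost → k = −ln(1 − 0.064) = 0.06614 h⁻¹.
88.09·exp(−k·t) = 60 → t = ln(88.09/60)/k = 20900 s = 5.805 h.

5.81 h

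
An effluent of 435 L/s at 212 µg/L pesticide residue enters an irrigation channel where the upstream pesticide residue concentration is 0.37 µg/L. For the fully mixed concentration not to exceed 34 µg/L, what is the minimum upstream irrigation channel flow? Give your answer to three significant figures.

Set C_mix = 34: (Q·0.3700 + 435.0·212.0) / (Q + 435.0) = 34
→ Q = 435.0·(212.0 − 34)/(34 − 0.3700) = 2302 L/s.

2300 L/s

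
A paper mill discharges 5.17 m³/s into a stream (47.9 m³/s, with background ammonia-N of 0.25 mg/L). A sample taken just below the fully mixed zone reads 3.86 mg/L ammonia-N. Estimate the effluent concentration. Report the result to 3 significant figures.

Mass balance: 47.90·0.2500 + 5.170·Cₑ = 53.07·3.860
→ Cₑ = (53.07·3.860 − 47.90·0.2500) / 5.170 = 37.31 mg/L.

37.3 mg/L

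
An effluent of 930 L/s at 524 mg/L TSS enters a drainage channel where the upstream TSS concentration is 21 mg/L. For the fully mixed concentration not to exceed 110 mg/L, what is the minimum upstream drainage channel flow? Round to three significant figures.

4330 L/s

Set C_mix = 110: (Q·21.00 + 930.0·524.0) / (Q + 930.0) = 110
→ Q = 930.0·(524.0 − 110)/(110 − 21.00) = 4326 L/s.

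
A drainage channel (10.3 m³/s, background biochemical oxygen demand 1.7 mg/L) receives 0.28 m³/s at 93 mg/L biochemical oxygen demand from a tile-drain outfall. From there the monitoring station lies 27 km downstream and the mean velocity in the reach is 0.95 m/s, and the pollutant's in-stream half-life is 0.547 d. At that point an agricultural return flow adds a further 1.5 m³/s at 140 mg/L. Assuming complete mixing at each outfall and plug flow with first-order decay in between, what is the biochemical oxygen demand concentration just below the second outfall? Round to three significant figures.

19.8 mg/L

After mixing, C = (10.30·1.700 + 0.2800·93.00) / 10.58 = 43.55/10.58 = 4.116 mg/L; combined flow 10.58 m³/s.
Travel time t = 27·1000 / 0.95 = 28420 s = 7.895 h.
Half-life 0.547 d → k = ln 2 / 0.547 = 1.267 d⁻¹.
Decay over the reach: 4.116·exp(−kt) = 4.116·0.6591 = 2.713 mg/L.
At the second outfall, C = (10.58·2.713 + 1.500·140.0) / (10.58 + 1.500) = 19.76 mg/L.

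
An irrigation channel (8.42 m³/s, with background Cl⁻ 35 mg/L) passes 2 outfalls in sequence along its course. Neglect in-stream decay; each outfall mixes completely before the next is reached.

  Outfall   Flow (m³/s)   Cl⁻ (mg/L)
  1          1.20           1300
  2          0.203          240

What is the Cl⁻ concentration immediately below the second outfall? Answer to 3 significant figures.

194 mg/L

After outfall 1: Q = 8.420 + 1.200 = 9.620 m³/s; C = (8.420·35.00 + 1.200·1300)/9.620 = 192.8 mg/L.
After outfall 2: Q = 9.620 + 0.2030 = 9.823 m³/s; C = (9.620·192.8 + 0.2030·240.0)/9.823 = 193.8 mg/L.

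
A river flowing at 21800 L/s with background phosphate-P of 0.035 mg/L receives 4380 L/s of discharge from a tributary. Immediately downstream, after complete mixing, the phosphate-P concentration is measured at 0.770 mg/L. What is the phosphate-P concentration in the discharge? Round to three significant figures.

4.43 mg/L

Mass balance: 21800·0.03500 + 4380·Cₑ = 26180·0.7700
→ Cₑ = (26180·0.7700 − 21800·0.03500) / 4380 = 4.428 mg/L.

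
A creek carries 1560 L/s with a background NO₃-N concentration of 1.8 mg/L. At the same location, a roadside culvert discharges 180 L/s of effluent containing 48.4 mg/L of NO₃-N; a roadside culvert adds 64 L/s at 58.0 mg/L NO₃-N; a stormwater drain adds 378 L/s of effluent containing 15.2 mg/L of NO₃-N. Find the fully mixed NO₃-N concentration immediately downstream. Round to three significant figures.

Flow-weighted average: C = (1560·1.800 + 180.0·48.40 + 64.00·58.00 + 378.0·15.20) / 2182 = 20980/2182 = 9.614 mg/L.

9.61 mg/L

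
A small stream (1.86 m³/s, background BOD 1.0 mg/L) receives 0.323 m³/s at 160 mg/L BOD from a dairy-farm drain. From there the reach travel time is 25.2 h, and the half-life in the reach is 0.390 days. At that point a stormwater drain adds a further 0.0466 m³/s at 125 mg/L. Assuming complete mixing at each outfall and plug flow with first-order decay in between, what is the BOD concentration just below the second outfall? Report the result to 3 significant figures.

6.33 mg/L

After mixing, C = (1.860·1.000 + 0.3230·160.0) / 2.183 = 53.54/2.183 = 24.53 mg/L; combined flow 2.183 m³/s.
Half-life 0.390 d → k = ln 2 / 0.390 = 1.777 d⁻¹.
Decay over the reach: 24.53·exp(−kt) = 24.53·0.1547 = 3.795 mg/L.
Second outfall: C = (2.183·3.795 + 0.04660·125.0)/2.230 = 6.328 mg/L.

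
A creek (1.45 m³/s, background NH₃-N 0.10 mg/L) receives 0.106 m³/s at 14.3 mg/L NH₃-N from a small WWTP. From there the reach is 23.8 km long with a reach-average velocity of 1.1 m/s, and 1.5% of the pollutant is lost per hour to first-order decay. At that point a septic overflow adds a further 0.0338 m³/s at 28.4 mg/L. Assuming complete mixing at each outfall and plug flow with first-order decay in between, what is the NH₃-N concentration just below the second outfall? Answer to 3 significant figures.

Conservation of mass: C = (1.450·0.1000 + 0.1060·14.30) / 1.556 = 1.661/1.556 = 1.067 mg/L; combined flow 1.556 m³/s.
Travel time t = 23.8·1000 / 1.1 = 21640 s = 6.010 h.
1.5%/h lost → k = −ln(1 − 0.015) = 0.01511 h⁻¹.
Applying C = C₀e^(−kt): 1.067 × 0.9132 = 0.9747 mg/L.
Second outfall: C = (1.556·0.9747 + 0.03380·28.40)/1.590 = 1.558 mg/L.

1.56 mg/L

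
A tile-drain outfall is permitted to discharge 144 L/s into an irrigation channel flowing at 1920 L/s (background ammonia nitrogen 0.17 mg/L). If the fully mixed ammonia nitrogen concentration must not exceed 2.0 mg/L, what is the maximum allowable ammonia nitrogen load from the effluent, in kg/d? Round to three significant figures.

Mass balance at the limit: 1920·0.1700 + 144.0·Cₑ = 2064·2.0 → Cₑ = 26.40 mg/L.
144.0 L/s = 0.1440 m³/s. Load = 0.1440 m³/s × 26.40 g/m³ × 86 400 s/d = 328.5 kg/d.

328 kg/d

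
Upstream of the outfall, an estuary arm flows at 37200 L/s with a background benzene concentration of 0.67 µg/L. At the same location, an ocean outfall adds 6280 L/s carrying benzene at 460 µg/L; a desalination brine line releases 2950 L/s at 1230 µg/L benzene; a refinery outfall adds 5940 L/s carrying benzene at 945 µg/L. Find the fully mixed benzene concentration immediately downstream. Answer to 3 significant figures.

232 µg/L

Mass balance: C = (37200·0.6700 + 6280·460.0 + 2950·1230 + 5940·945.0) / 52370 = 12160000/52370 = 232.1 µg/L.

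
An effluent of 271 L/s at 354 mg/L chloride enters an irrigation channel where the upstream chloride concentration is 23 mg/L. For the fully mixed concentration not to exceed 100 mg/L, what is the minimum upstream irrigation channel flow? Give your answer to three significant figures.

Set C_mix = 100: (Q·23.00 + 271.0·354.0) / (Q + 271.0) = 100
→ Q = 271.0·(354.0 − 100)/(100 − 23.00) = 893.9 L/s.

894 L/s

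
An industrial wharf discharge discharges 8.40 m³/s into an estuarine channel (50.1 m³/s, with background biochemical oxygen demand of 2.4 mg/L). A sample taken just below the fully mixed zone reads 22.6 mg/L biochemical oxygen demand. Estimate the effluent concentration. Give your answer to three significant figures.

Mass balance: 50.10·2.400 + 8.400·Cₑ = 58.50·22.60
→ Cₑ = (58.50·22.60 − 50.10·2.400) / 8.400 = 143.1 mg/L.

143 mg/L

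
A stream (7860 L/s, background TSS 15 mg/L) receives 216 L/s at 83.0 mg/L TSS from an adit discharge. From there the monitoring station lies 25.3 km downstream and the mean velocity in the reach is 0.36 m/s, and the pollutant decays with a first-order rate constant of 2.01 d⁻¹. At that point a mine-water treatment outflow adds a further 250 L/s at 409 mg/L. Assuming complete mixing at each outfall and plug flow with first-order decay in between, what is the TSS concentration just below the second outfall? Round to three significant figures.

15.5 mg/L

Conservation of mass: C = (7860·15.00 + 216.0·83.00) / 8076 = 135800/8076 = 16.82 mg/L; combined flow 8076 L/s.
Travel time t = 25.3·1000 / 0.36 = 70280 s = 19.52 h.
After decay, C = 16.82 × e^(−kt) = 16.82 × 0.1950 = 3.279 mg/L.
At the second outfall, C = (8076·3.279 + 250.0·409.0) / (8076 + 250.0) = 15.46 mg/L.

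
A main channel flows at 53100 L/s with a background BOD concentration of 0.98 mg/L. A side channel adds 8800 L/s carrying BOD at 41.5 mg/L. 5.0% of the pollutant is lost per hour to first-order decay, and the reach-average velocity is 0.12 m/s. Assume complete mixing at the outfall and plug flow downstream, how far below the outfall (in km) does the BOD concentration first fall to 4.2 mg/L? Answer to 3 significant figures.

3.98 km

Conservation of mass: C = (53100·0.9800 + 8800·41.50) / 61900 = 417200/61900 = 6.741 mg/L.
5.0%/h lost → k = −ln(1 − 0.05) = 0.05129 h⁻¹.
Set 6.741·exp(−k·t) = 4.2 → t = ln(6.741/4.2)/k = 33200 s = 9.222 h.
Distance = v·t = 0.12·33200 = 3984 m = 3.984 km.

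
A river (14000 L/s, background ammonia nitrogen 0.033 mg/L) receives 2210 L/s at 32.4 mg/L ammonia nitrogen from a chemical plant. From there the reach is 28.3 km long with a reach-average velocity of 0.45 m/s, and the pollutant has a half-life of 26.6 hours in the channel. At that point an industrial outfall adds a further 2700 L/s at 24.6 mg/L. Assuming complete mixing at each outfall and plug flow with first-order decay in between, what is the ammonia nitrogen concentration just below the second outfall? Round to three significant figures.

Mixed concentration C = ΣQC/ΣQ = (14000·0.03300 + 2210·32.40) / 16210 = 72070/16210 = 4.446 mg/L; combined flow 16210 L/s.
Travel time t = 28.3·1000 / 0.45 = 62890 s = 17.47 h.
Half-life 26.6 h → k = ln 2 / 26.6 = 0.02606 h⁻¹ = 0.6254 d⁻¹.
After decay, C = 4.446 × e^(−kt) = 4.446 × 0.6343 = 2.820 mg/L.
Second outfall: C = (16210·2.820 + 2700·24.60)/18910 = 5.930 mg/L.

5.93 mg/L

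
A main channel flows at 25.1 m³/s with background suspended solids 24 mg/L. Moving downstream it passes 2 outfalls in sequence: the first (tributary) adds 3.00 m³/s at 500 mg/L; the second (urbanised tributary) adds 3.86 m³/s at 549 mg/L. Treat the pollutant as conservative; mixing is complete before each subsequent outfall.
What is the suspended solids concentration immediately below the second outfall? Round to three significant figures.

132 mg/L

After outfall 1: Q = 25.10 + 3.000 = 28.10 m³/s; C = (25.10·24.00 + 3.000·500.0)/28.10 = 74.82 mg/L.
After outfall 2: Q = 28.10 + 3.860 = 31.96 m³/s; C = (28.10·74.82 + 3.860·549.0)/31.96 = 132.1 mg/L.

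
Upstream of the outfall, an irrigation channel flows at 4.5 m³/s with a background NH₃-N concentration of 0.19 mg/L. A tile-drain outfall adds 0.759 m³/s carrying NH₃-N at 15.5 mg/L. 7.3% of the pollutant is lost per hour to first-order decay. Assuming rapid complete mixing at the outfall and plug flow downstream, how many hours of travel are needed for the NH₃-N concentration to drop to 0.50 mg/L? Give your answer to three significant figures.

20.7 h

Conservation of mass: C = (4.500·0.1900 + 0.7590·15.50) / 5.259 = 12.62/5.259 = 2.400 mg/L.
7.3%/h lost → k = −ln(1 − 0.073) = 0.07580 h⁻¹.
2.400·exp(−k·t) = 0.50 → t = ln(2.400/0.50)/k = 74490 s = 20.69 h.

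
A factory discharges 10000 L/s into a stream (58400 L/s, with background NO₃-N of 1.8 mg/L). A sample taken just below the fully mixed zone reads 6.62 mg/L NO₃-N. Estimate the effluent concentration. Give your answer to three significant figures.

34.8 mg/L

Mass balance: 58400·1.800 + 10000·Cₑ = 68400·6.620
→ Cₑ = (68400·6.620 − 58400·1.800) / 10000 = 34.77 mg/L.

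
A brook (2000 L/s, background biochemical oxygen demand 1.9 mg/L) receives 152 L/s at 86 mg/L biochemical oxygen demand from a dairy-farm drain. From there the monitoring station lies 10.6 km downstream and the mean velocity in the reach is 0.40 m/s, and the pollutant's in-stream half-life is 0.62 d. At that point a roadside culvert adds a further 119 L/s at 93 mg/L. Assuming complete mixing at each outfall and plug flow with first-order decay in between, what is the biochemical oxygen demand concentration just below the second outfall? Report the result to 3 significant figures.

Flow-weighted average: C = (2000·1.900 + 152.0·86.00) / 2152 = 16870/2152 = 7.840 mg/L; combined flow 2152 L/s.
Travel time t = 10.6·1000 / 0.40 = 26500 s = 7.361 h.
Half-life 0.62 d → k = ln 2 / 0.62 = 1.118 d⁻¹.
Decay over the reach: 7.840·exp(−kt) = 7.840·0.7097 = 5.564 mg/L.
At the second outfall, C = (2152·5.564 + 119.0·93.00) / (2152 + 119.0) = 10.15 mg/L.

10.1 mg/L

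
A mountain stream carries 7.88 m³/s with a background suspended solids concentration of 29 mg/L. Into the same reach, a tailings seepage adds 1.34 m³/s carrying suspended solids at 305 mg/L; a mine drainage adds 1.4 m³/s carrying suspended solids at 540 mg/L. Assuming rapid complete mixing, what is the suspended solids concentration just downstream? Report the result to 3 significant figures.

After mixing, C = (7.880·29.00 + 1.340·305.0 + 1.400·540.0) / 10.62 = 1393/10.62 = 131.2 mg/L.

131 mg/L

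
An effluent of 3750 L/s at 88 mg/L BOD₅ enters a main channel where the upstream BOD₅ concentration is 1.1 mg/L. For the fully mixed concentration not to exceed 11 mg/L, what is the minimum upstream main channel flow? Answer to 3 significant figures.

29200 L/s

Set C_mix = 11: (Q·1.100 + 3750·88.00) / (Q + 3750) = 11
→ Q = 3750·(88.00 − 11)/(11 − 1.100) = 29170 L/s.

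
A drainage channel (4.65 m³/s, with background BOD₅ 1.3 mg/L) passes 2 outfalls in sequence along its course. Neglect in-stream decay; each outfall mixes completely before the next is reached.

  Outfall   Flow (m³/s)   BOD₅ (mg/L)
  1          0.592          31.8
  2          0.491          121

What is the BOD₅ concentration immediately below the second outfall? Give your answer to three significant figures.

14.7 mg/L

Outfall 1: combined Q = 5.242 m³/s; C = (4.650·1.300 + 0.5920·31.80)/5.242 = 4.744 mg/L.
Outfall 2: combined Q = 5.733 m³/s; C = (5.242·4.744 + 0.4910·121.0)/5.733 = 14.70 mg/L.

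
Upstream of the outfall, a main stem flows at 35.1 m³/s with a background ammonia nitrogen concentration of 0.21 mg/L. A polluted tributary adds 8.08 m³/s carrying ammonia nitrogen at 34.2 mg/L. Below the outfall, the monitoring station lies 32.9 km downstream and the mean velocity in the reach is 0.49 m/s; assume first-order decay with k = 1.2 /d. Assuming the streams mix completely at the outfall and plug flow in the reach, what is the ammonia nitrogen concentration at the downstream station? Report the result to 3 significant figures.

2.59 mg/L

After mixing, C = (35.10·0.2100 + 8.080·34.20) / 43.18 = 283.7/43.18 = 6.570 mg/L.
Travel time t = 32.9·1000 / 0.49 = 67140 s = 18.65 h.
Applying C = C₀e^(−kt): 6.570 × 0.3936 = 2.586 mg/L.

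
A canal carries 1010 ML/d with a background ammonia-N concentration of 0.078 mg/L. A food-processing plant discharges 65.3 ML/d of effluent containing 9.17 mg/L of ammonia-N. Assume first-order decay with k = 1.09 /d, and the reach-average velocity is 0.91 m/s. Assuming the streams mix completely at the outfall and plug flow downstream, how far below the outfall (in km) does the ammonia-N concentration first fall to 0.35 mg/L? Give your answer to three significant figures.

Conservation of mass: C = (1010·0.07800 + 65.30·9.170) / 1075 = 677.6/1075 = 0.6301 mg/L.
Set 0.6301·exp(−k·t) = 0.35 → t = ln(0.6301/0.35)/k = 46610 s = 12.95 h.
Distance = v·t = 0.91·46610 = 42410 m = 42.41 km.

42.4 km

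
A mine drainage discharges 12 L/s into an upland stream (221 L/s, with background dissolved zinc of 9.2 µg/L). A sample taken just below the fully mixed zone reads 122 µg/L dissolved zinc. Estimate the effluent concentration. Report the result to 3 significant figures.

2200 µg/L

Mass balance: 221.0·9.200 + 12.00·Cₑ = 233.0·122.0
→ Cₑ = (233.0·122.0 − 221.0·9.200) / 12.00 = 2199 µg/L.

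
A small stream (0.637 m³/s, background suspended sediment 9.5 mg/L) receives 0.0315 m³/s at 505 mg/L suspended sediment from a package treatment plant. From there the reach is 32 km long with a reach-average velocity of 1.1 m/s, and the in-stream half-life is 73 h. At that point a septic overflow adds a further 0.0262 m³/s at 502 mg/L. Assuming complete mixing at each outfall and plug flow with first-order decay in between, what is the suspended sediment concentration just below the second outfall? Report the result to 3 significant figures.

Mass balance: C = (0.6370·9.500 + 0.03150·505.0) / 0.6685 = 21.96/0.6685 = 32.85 mg/L; combined flow 0.6685 m³/s.
Travel time t = 32·1000 / 1.1 = 29090 s = 8.081 h.
Half-life 73 h → k = ln 2 / 73 = 0.009495 h⁻¹ = 0.2279 d⁻¹.
After decay, C = 32.85 × e^(−kt) = 32.85 × 0.9261 = 30.42 mg/L.
At the second outfall, C = (0.6685·30.42 + 0.02620·502.0) / (0.6685 + 0.02620) = 48.21 mg/L.

48.2 mg/L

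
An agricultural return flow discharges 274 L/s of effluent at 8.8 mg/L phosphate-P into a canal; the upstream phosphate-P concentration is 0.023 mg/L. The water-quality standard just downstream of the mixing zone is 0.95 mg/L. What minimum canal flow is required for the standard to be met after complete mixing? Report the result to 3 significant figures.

Set C_mix = 0.95: (Q·0.02300 + 274.0·8.800) / (Q + 274.0) = 0.95
→ Q = 274.0·(8.800 − 0.95)/(0.95 − 0.02300) = 2320 L/s.

2320 L/s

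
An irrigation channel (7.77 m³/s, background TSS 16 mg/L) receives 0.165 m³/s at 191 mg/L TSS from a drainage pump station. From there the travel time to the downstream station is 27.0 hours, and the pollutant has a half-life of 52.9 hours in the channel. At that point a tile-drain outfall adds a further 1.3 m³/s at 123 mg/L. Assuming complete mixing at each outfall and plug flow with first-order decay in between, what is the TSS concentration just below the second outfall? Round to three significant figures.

29.2 mg/L

Mixed concentration C = ΣQC/ΣQ = (7.770·16.00 + 0.1650·191.0) / 7.935 = 155.8/7.935 = 19.64 mg/L; combined flow 7.935 m³/s.
Half-life 52.9 h → k = ln 2 / 52.9 = 0.01310 h⁻¹ = 0.3145 d⁻¹.
Applying C = C₀e^(−kt): 19.64 × 0.7020 = 13.79 mg/L.
At the second outfall, C = (7.935·13.79 + 1.300·123.0) / (7.935 + 1.300) = 29.16 mg/L.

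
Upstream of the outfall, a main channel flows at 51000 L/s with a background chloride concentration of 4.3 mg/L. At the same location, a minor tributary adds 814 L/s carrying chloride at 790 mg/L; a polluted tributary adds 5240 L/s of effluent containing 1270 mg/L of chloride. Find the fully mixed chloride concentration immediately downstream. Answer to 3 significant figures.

Flow-weighted average: C = (51000·4.300 + 814.0·790.0 + 5240·1270) / 57050 = 7517000/57050 = 131.8 mg/L.

132 mg/L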